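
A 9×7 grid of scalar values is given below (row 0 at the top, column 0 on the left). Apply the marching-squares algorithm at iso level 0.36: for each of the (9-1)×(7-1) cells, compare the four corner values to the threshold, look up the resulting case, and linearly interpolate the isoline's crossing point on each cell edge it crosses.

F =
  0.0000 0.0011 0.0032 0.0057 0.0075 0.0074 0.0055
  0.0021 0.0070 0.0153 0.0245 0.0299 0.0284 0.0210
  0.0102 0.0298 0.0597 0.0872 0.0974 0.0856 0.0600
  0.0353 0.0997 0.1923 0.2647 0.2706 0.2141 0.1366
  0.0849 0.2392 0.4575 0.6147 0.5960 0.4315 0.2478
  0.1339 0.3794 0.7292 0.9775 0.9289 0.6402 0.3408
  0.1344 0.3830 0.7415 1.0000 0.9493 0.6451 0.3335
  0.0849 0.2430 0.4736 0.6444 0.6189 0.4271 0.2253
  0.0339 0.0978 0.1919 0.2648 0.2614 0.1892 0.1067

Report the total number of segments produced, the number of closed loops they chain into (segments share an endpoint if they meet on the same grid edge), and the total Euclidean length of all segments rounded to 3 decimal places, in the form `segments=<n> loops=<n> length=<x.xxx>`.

segments=18 loops=1 length=15.098

cell (3,1): code 0100 → (3.632,2.000)–(4.000,1.553)
cell (3,2): code 1100 → (3.272,3.000)–(3.632,2.000)
cell (3,3): code 1100 → (3.275,4.000)–(3.272,3.000)
cell (3,4): code 1100 → (3.671,5.000)–(3.275,4.000)
cell (3,5): code 1000 → (4.000,5.389)–(3.671,5.000)
cell (4,0): code 0100 → (4.862,1.000)–(5.000,0.921)
cell (4,1): code 1110 → (4.000,1.553)–(4.862,1.000)
cell (4,5): code 1001 → (5.000,5.936)–(4.000,5.389)
cell (5,0): code 0110 → (5.000,0.921)–(6.000,0.907)
cell (5,5): code 1001 → (6.000,5.915)–(5.000,5.936)
cell (6,0): code 0010 → (6.000,0.907)–(6.164,1.000)
cell (6,1): code 0111 → (6.164,1.000)–(7.000,1.507)
cell (6,5): code 1001 → (7.000,5.333)–(6.000,5.915)
cell (7,1): code 0010 → (7.000,1.507)–(7.403,2.000)
cell (7,2): code 0011 → (7.403,2.000)–(7.749,3.000)
cell (7,3): code 0011 → (7.749,3.000)–(7.724,4.000)
cell (7,4): code 0011 → (7.724,4.000)–(7.282,5.000)
cell (7,5): code 0001 → (7.282,5.000)–(7.000,5.333)
total: 18 segments, chained into 1 closed loop(s), length Σ = 15.097915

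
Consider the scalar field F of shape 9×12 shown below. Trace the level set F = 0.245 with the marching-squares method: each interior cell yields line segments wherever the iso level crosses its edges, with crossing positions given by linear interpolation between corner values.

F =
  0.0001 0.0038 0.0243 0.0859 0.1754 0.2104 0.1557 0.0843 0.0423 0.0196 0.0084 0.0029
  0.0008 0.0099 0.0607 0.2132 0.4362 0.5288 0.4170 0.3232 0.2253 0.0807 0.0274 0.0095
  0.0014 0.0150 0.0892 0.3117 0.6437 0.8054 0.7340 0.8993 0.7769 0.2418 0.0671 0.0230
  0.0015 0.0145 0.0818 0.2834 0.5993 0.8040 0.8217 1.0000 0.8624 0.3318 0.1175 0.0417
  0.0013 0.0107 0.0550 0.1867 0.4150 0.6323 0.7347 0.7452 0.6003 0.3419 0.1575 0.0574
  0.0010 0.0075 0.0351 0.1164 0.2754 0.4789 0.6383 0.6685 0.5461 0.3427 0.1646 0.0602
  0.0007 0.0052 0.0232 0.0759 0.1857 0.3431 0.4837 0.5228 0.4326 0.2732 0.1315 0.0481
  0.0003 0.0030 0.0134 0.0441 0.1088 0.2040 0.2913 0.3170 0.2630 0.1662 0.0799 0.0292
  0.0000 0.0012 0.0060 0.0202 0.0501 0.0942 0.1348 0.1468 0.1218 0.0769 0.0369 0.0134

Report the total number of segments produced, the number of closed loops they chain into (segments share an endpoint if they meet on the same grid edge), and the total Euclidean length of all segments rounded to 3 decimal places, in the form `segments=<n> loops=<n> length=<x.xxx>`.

segments=28 loops=1 length=22.117

cell (0,3): code 0100 → (0.267,4.000)–(1.000,3.143)
cell (0,4): code 1100 → (0.109,5.000)–(0.267,4.000)
cell (0,5): code 1100 → (0.342,6.000)–(0.109,5.000)
cell (0,6): code 1100 → (0.673,7.000)–(0.342,6.000)
cell (0,7): code 1000 → (1.000,7.799)–(0.673,7.000)
cell (1,2): code 0100 → (1.323,3.000)–(2.000,2.700)
cell (1,3): code 1110 → (1.000,3.143)–(1.323,3.000)
cell (1,7): code 1101 → (1.036,8.000)–(1.000,7.799)
cell (1,8): code 1000 → (2.000,8.994)–(1.036,8.000)
cell (2,2): code 0110 → (2.000,2.700)–(3.000,2.810)
cell (2,8): code 1101 → (2.036,9.000)–(2.000,8.994)
cell (2,9): code 1000 → (3.000,9.405)–(2.036,9.000)
cell (3,2): code 0010 → (3.000,2.810)–(3.397,3.000)
cell (3,3): code 0111 → (3.397,3.000)–(4.000,3.255)
cell (3,9): code 1001 → (4.000,9.525)–(3.000,9.405)
cell (4,3): code 0110 → (4.000,3.255)–(5.000,3.809)
cell (4,9): code 1001 → (5.000,9.549)–(4.000,9.525)
cell (5,3): code 0010 → (5.000,3.809)–(5.339,4.000)
cell (5,4): code 0111 → (5.339,4.000)–(6.000,4.377)
cell (5,9): code 1001 → (6.000,9.199)–(5.000,9.549)
cell (6,4): code 0010 → (6.000,4.377)–(6.705,5.000)
cell (6,5): code 0111 → (6.705,5.000)–(7.000,5.470)
cell (6,8): code 1011 → (7.000,8.186)–(6.264,9.000)
cell (6,9): code 0001 → (6.264,9.000)–(6.000,9.199)
cell (7,5): code 0010 → (7.000,5.470)–(7.296,6.000)
cell (7,6): code 0011 → (7.296,6.000)–(7.423,7.000)
cell (7,7): code 0011 → (7.423,7.000)–(7.127,8.000)
cell (7,8): code 0001 → (7.127,8.000)–(7.000,8.186)
total: 28 segments, chained into 1 closed loop(s), length Σ = 22.116877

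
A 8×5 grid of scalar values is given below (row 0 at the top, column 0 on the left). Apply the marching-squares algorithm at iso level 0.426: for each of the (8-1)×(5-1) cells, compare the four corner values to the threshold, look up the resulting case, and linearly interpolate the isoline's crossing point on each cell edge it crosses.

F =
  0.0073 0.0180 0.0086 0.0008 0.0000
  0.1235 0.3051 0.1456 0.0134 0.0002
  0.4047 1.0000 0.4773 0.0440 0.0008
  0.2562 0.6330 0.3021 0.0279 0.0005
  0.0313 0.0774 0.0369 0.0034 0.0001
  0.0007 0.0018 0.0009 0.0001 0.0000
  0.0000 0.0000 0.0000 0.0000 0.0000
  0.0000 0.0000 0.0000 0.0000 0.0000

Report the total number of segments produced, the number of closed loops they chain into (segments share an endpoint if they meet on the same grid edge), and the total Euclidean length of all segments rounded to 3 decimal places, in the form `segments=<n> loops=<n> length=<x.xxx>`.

cell (1,0): code 0100 → (1.174,1.000)–(2.000,0.036)
cell (1,1): code 1100 → (1.845,2.000)–(1.174,1.000)
cell (1,2): code 1000 → (2.000,2.118)–(1.845,2.000)
cell (2,0): code 0110 → (2.000,0.036)–(3.000,0.451)
cell (2,1): code 1011 → (3.000,1.626)–(2.293,2.000)
cell (2,2): code 0001 → (2.293,2.000)–(2.000,2.118)
cell (3,0): code 0010 → (3.000,0.451)–(3.373,1.000)
cell (3,1): code 0001 → (3.373,1.000)–(3.000,1.626)
total: 8 segments, chained into 1 closed loop(s), length Σ = 6.259457

segments=8 loops=1 length=6.259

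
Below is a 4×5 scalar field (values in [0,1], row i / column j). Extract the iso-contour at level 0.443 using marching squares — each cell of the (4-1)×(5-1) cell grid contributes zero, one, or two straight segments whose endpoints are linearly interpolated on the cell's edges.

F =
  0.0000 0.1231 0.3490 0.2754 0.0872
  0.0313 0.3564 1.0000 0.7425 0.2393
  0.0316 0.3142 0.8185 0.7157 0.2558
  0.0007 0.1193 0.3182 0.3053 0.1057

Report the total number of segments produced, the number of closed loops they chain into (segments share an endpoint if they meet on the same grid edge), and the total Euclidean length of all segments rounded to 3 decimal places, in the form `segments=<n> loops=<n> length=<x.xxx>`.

cell (0,1): code 0100 → (0.144,2.000)–(1.000,1.135)
cell (0,2): code 1100 → (0.359,3.000)–(0.144,2.000)
cell (0,3): code 1000 → (1.000,3.595)–(0.359,3.000)
cell (1,1): code 0110 → (1.000,1.135)–(2.000,1.255)
cell (1,3): code 1001 → (2.000,3.593)–(1.000,3.595)
cell (2,1): code 0010 → (2.000,1.255)–(2.751,2.000)
cell (2,2): code 0011 → (2.751,2.000)–(2.664,3.000)
cell (2,3): code 0001 → (2.664,3.000)–(2.000,3.593)
total: 8 segments, chained into 1 closed loop(s), length Σ = 8.073360

segments=8 loops=1 length=8.073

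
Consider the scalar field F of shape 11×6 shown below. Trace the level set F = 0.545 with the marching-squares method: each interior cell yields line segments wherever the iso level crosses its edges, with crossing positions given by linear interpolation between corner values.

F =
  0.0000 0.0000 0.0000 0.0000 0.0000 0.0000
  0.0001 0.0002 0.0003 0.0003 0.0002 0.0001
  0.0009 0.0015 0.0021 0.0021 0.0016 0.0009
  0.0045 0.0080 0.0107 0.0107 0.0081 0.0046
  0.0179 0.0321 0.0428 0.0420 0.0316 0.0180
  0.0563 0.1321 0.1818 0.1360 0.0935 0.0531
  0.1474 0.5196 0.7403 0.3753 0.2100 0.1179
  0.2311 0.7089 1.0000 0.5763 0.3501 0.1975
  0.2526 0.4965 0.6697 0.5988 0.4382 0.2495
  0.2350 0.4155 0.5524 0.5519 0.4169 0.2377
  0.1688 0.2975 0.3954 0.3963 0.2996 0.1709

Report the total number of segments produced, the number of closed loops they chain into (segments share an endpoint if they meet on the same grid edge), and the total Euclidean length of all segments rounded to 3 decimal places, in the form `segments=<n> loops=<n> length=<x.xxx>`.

cell (5,1): code 0100 → (5.650,2.000)–(6.000,1.115)
cell (5,2): code 1000 → (6.000,2.535)–(5.650,2.000)
cell (6,0): code 0100 → (6.134,1.000)–(7.000,0.657)
cell (6,1): code 1110 → (6.000,1.115)–(6.134,1.000)
cell (6,2): code 1101 → (6.844,3.000)–(6.000,2.535)
cell (6,3): code 1000 → (7.000,3.138)–(6.844,3.000)
cell (7,0): code 0010 → (7.000,0.657)–(7.772,1.000)
cell (7,1): code 0111 → (7.772,1.000)–(8.000,1.280)
cell (7,3): code 1001 → (8.000,3.335)–(7.000,3.138)
cell (8,1): code 0110 → (8.000,1.280)–(9.000,1.946)
cell (8,3): code 1001 → (9.000,3.051)–(8.000,3.335)
cell (9,1): code 0010 → (9.000,1.946)–(9.047,2.000)
cell (9,2): code 0011 → (9.047,2.000)–(9.044,3.000)
cell (9,3): code 0001 → (9.044,3.000)–(9.000,3.051)
total: 14 segments, chained into 1 closed loop(s), length Σ = 9.476196

segments=14 loops=1 length=9.476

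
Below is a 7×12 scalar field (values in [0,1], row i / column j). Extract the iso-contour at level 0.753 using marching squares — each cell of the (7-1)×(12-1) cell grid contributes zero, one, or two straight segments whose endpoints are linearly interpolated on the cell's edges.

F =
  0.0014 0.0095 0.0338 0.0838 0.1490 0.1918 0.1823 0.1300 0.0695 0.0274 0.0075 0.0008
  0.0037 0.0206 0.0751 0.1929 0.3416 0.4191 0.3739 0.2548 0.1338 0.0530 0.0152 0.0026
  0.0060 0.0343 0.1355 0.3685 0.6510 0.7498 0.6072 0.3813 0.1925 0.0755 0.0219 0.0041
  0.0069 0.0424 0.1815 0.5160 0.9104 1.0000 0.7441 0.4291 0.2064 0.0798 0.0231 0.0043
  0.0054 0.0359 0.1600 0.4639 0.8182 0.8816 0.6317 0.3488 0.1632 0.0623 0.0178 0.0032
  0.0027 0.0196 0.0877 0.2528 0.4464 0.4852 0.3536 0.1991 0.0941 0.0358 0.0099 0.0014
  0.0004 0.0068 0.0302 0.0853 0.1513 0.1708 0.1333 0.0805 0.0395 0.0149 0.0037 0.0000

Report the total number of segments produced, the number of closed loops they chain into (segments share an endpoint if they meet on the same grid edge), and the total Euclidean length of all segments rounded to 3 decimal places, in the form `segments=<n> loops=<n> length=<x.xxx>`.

cell (2,3): code 0100 → (2.393,4.000)–(3.000,3.601)
cell (2,4): code 1100 → (2.013,5.000)–(2.393,4.000)
cell (2,5): code 1000 → (3.000,5.965)–(2.013,5.000)
cell (3,3): code 0110 → (3.000,3.601)–(4.000,3.816)
cell (3,5): code 1001 → (4.000,5.515)–(3.000,5.965)
cell (4,3): code 0010 → (4.000,3.816)–(4.175,4.000)
cell (4,4): code 0011 → (4.175,4.000)–(4.324,5.000)
cell (4,5): code 0001 → (4.324,5.000)–(4.000,5.515)
total: 8 segments, chained into 1 closed loop(s), length Σ = 7.170127

segments=8 loops=1 length=7.170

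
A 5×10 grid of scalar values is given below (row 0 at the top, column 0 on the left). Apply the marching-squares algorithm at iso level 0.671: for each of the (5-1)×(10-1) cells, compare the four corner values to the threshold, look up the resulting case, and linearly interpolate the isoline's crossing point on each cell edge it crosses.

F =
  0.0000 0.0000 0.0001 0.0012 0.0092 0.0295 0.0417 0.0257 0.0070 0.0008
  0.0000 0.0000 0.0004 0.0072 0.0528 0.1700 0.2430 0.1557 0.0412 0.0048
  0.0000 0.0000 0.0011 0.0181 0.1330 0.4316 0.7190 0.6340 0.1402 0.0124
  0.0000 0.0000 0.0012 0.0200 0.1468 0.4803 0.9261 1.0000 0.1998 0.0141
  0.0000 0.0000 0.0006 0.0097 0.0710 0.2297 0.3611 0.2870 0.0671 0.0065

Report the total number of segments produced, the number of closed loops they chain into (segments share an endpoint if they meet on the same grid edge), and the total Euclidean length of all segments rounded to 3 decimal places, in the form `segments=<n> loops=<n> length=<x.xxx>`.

cell (1,5): code 0100 → (1.899,6.000)–(2.000,5.833)
cell (1,6): code 1000 → (2.000,6.565)–(1.899,6.000)
cell (2,5): code 0110 → (2.000,5.833)–(3.000,5.428)
cell (2,6): code 1101 → (2.101,7.000)–(2.000,6.565)
cell (2,7): code 1000 → (3.000,7.411)–(2.101,7.000)
cell (3,5): code 0010 → (3.000,5.428)–(3.452,6.000)
cell (3,6): code 0011 → (3.452,6.000)–(3.461,7.000)
cell (3,7): code 0001 → (3.461,7.000)–(3.000,7.411)
total: 8 segments, chained into 1 closed loop(s), length Σ = 5.630050

segments=8 loops=1 length=5.630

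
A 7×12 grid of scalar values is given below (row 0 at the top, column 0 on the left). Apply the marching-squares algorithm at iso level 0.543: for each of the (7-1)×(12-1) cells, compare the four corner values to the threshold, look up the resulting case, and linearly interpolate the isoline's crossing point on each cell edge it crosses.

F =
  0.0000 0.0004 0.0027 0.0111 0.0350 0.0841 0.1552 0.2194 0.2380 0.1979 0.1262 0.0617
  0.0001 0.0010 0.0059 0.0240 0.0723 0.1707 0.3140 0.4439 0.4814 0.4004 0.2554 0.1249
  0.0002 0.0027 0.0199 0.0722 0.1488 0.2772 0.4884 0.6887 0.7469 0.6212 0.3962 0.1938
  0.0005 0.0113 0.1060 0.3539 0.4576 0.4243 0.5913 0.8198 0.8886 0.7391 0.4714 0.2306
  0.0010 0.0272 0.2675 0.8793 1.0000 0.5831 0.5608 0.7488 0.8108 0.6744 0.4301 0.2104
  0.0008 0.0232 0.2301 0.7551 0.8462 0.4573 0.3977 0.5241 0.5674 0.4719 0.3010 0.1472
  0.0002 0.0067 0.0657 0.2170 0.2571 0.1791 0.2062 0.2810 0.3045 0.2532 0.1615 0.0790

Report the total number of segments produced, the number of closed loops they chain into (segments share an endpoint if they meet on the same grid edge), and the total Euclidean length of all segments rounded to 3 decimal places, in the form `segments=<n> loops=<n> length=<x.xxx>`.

segments=24 loops=1 length=20.320

cell (1,6): code 0100 → (1.405,7.000)–(2.000,6.273)
cell (1,7): code 1100 → (1.232,8.000)–(1.405,7.000)
cell (1,8): code 1100 → (1.646,9.000)–(1.232,8.000)
cell (1,9): code 1000 → (2.000,9.348)–(1.646,9.000)
cell (2,5): code 0100 → (2.531,6.000)–(3.000,5.711)
cell (2,6): code 1110 → (2.000,6.273)–(2.531,6.000)
cell (2,9): code 1001 → (3.000,9.733)–(2.000,9.348)
cell (3,2): code 0100 → (3.360,3.000)–(4.000,2.450)
cell (3,3): code 1100 → (3.157,4.000)–(3.360,3.000)
cell (3,4): code 1100 → (3.747,5.000)–(3.157,4.000)
cell (3,5): code 1110 → (3.000,5.711)–(3.747,5.000)
cell (3,9): code 1001 → (4.000,9.538)–(3.000,9.733)
cell (4,2): code 0110 → (4.000,2.450)–(5.000,2.596)
cell (4,4): code 1011 → (5.000,4.780)–(4.319,5.000)
cell (4,5): code 0011 → (4.319,5.000)–(4.109,6.000)
cell (4,6): code 0011 → (4.109,6.000)–(4.916,7.000)
cell (4,7): code 0111 → (4.916,7.000)–(5.000,7.436)
cell (4,8): code 1011 → (5.000,8.255)–(4.649,9.000)
cell (4,9): code 0001 → (4.649,9.000)–(4.000,9.538)
cell (5,2): code 0010 → (5.000,2.596)–(5.394,3.000)
cell (5,3): code 0011 → (5.394,3.000)–(5.515,4.000)
cell (5,4): code 0001 → (5.515,4.000)–(5.000,4.780)
cell (5,7): code 0010 → (5.000,7.436)–(5.093,8.000)
cell (5,8): code 0001 → (5.093,8.000)–(5.000,8.255)
total: 24 segments, chained into 1 closed loop(s), length Σ = 20.320350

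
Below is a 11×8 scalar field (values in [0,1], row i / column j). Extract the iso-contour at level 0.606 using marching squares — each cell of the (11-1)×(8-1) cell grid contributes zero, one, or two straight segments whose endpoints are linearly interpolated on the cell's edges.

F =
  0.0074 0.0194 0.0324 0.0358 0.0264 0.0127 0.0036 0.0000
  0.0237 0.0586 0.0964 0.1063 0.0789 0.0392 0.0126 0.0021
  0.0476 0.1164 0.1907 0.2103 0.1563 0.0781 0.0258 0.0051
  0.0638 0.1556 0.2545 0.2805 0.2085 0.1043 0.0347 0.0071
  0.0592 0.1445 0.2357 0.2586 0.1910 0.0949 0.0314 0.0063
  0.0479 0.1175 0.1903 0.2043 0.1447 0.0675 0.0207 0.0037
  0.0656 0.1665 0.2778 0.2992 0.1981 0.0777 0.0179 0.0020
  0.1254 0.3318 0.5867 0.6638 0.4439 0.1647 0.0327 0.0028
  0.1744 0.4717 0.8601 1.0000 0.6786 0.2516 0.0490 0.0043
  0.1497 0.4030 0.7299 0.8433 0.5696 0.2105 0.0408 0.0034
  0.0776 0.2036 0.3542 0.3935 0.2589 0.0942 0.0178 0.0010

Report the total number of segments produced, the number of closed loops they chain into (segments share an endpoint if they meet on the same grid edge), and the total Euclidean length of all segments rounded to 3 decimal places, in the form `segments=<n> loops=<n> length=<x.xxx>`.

cell (6,2): code 0100 → (6.841,3.000)–(7.000,2.250)
cell (6,3): code 1000 → (7.000,3.263)–(6.841,3.000)
cell (7,1): code 0100 → (7.071,2.000)–(8.000,1.346)
cell (7,2): code 1110 → (7.000,2.250)–(7.071,2.000)
cell (7,3): code 1101 → (7.691,4.000)–(7.000,3.263)
cell (7,4): code 1000 → (8.000,4.170)–(7.691,4.000)
cell (8,1): code 0110 → (8.000,1.346)–(9.000,1.621)
cell (8,3): code 1011 → (9.000,3.867)–(8.666,4.000)
cell (8,4): code 0001 → (8.666,4.000)–(8.000,4.170)
cell (9,1): code 0010 → (9.000,1.621)–(9.330,2.000)
cell (9,2): code 0011 → (9.330,2.000)–(9.528,3.000)
cell (9,3): code 0001 → (9.528,3.000)–(9.000,3.867)
total: 12 segments, chained into 1 closed loop(s), length Σ = 8.453731

segments=12 loops=1 length=8.454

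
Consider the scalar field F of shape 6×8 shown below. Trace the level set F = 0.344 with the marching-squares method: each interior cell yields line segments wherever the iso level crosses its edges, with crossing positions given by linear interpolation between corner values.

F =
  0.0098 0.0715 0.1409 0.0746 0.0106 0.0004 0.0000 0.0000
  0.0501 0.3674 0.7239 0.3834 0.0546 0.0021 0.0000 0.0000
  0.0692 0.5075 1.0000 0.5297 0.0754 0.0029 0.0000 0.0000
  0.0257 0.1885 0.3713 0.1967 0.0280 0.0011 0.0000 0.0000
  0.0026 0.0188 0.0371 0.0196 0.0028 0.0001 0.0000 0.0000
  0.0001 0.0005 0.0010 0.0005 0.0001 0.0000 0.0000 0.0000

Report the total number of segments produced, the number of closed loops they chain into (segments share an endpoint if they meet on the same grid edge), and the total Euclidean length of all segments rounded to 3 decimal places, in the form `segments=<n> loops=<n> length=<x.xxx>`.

cell (0,0): code 0100 → (0.921,1.000)–(1.000,0.926)
cell (0,1): code 1100 → (0.348,2.000)–(0.921,1.000)
cell (0,2): code 1100 → (0.872,3.000)–(0.348,2.000)
cell (0,3): code 1000 → (1.000,3.120)–(0.872,3.000)
cell (1,0): code 0110 → (1.000,0.926)–(2.000,0.627)
cell (1,3): code 1001 → (2.000,3.409)–(1.000,3.120)
cell (2,0): code 0010 → (2.000,0.627)–(2.513,1.000)
cell (2,1): code 0111 → (2.513,1.000)–(3.000,1.851)
cell (2,2): code 1011 → (3.000,2.156)–(2.558,3.000)
cell (2,3): code 0001 → (2.558,3.000)–(2.000,3.409)
cell (3,1): code 0010 → (3.000,1.851)–(3.082,2.000)
cell (3,2): code 0001 → (3.082,2.000)–(3.000,2.156)
total: 12 segments, chained into 1 closed loop(s), length Σ = 8.254172

segments=12 loops=1 length=8.254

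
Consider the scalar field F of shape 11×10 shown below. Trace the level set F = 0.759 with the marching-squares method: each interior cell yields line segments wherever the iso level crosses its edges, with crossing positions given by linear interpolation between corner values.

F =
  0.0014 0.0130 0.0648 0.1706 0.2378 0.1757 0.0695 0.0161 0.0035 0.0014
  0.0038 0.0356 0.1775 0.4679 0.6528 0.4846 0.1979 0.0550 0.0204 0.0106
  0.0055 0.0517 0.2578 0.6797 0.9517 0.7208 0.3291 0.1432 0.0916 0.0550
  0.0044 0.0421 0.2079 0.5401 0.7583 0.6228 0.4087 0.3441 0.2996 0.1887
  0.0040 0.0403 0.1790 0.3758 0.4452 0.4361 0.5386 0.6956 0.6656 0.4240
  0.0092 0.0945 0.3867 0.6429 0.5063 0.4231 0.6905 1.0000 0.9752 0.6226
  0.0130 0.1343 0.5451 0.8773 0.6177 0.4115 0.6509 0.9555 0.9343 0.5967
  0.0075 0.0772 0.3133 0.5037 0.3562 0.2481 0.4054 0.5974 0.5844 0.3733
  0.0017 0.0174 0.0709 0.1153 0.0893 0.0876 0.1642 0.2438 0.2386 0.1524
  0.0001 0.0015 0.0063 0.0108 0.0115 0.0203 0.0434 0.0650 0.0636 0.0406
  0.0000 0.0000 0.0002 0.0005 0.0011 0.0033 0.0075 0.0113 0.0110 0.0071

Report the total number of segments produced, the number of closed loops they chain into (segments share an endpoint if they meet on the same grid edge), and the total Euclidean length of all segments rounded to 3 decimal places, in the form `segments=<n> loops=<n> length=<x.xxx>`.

segments=16 loops=3 length=14.491

cell (1,3): code 0100 → (1.355,4.000)–(2.000,3.292)
cell (1,4): code 1000 → (2.000,4.835)–(1.355,4.000)
cell (2,3): code 0010 → (2.000,3.292)–(2.996,4.000)
cell (2,4): code 0001 → (2.996,4.000)–(2.000,4.835)
cell (4,6): code 0100 → (4.208,7.000)–(5.000,6.221)
cell (4,7): code 1100 → (4.302,8.000)–(4.208,7.000)
cell (4,8): code 1000 → (5.000,8.613)–(4.302,8.000)
cell (5,2): code 0100 → (5.495,3.000)–(6.000,2.644)
cell (5,3): code 1000 → (6.000,3.456)–(5.495,3.000)
cell (5,6): code 0110 → (5.000,6.221)–(6.000,6.355)
cell (5,8): code 1001 → (6.000,8.519)–(5.000,8.613)
cell (6,2): code 0010 → (6.000,2.644)–(6.317,3.000)
cell (6,3): code 0001 → (6.317,3.000)–(6.000,3.456)
cell (6,6): code 0010 → (6.000,6.355)–(6.549,7.000)
cell (6,7): code 0011 → (6.549,7.000)–(6.501,8.000)
cell (6,8): code 0001 → (6.501,8.000)–(6.000,8.519)
total: 16 segments, chained into 3 closed loop(s), length Σ = 14.490877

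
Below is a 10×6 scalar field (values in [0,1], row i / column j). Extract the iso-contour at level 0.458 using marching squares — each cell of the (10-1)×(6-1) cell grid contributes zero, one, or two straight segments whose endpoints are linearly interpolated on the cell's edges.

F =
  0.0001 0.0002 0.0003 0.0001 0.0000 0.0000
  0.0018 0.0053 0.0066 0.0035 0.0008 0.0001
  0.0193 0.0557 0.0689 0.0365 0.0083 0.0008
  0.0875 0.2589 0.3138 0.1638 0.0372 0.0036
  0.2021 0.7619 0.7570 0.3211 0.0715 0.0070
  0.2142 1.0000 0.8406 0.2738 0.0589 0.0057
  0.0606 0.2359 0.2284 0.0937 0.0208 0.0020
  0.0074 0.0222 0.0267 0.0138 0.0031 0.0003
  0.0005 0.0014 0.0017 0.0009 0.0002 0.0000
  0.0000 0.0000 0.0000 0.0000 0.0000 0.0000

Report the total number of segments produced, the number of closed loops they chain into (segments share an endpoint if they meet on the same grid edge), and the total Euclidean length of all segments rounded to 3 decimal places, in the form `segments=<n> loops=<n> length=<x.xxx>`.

cell (3,0): code 0100 → (3.396,1.000)–(4.000,0.457)
cell (3,1): code 1100 → (3.325,2.000)–(3.396,1.000)
cell (3,2): code 1000 → (4.000,2.686)–(3.325,2.000)
cell (4,0): code 0110 → (4.000,0.457)–(5.000,0.310)
cell (4,2): code 1001 → (5.000,2.675)–(4.000,2.686)
cell (5,0): code 0010 → (5.000,0.310)–(5.709,1.000)
cell (5,1): code 0011 → (5.709,1.000)–(5.625,2.000)
cell (5,2): code 0001 → (5.625,2.000)–(5.000,2.675)
total: 8 segments, chained into 1 closed loop(s), length Σ = 7.700464

segments=8 loops=1 length=7.700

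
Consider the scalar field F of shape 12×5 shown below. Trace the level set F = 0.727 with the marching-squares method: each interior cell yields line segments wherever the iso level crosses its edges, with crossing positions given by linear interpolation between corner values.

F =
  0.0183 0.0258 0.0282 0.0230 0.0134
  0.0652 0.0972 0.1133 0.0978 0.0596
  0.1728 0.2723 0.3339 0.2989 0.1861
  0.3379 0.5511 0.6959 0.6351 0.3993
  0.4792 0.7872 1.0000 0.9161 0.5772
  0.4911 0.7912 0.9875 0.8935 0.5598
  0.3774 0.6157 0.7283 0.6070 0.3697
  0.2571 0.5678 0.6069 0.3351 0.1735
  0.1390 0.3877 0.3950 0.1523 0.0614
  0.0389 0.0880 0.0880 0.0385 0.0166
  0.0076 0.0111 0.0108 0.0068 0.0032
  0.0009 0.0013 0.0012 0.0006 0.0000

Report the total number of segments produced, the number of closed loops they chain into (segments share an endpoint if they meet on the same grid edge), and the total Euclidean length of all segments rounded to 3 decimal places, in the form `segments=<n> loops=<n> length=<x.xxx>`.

cell (3,0): code 0100 → (3.745,1.000)–(4.000,0.805)
cell (3,1): code 1100 → (3.102,2.000)–(3.745,1.000)
cell (3,2): code 1100 → (3.327,3.000)–(3.102,2.000)
cell (3,3): code 1000 → (4.000,3.558)–(3.327,3.000)
cell (4,0): code 0110 → (4.000,0.805)–(5.000,0.786)
cell (4,3): code 1001 → (5.000,3.499)–(4.000,3.558)
cell (5,0): code 0010 → (5.000,0.786)–(5.366,1.000)
cell (5,1): code 0111 → (5.366,1.000)–(6.000,1.988)
cell (5,2): code 1011 → (6.000,2.011)–(5.581,3.000)
cell (5,3): code 0001 → (5.581,3.000)–(5.000,3.499)
cell (6,1): code 0010 → (6.000,1.988)–(6.011,2.000)
cell (6,2): code 0001 → (6.011,2.000)–(6.000,2.011)
total: 12 segments, chained into 1 closed loop(s), length Σ = 8.880412

segments=12 loops=1 length=8.880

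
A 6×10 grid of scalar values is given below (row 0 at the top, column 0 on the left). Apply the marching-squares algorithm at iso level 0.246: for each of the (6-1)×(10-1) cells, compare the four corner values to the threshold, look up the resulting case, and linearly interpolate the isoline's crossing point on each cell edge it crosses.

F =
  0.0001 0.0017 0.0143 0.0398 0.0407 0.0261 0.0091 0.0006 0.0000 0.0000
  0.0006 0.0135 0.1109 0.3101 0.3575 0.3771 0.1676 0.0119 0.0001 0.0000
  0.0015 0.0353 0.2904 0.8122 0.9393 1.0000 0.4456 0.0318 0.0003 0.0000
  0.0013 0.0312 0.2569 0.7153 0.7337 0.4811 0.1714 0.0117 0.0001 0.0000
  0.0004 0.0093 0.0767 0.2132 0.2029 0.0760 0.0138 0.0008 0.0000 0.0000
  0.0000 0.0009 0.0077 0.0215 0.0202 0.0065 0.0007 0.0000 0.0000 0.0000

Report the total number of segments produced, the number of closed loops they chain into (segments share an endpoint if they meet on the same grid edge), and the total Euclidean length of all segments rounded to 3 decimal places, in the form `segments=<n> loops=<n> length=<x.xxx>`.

cell (0,2): code 0100 → (0.763,3.000)–(1.000,2.678)
cell (0,3): code 1100 → (0.648,4.000)–(0.763,3.000)
cell (0,4): code 1100 → (0.626,5.000)–(0.648,4.000)
cell (0,5): code 1000 → (1.000,5.626)–(0.626,5.000)
cell (1,1): code 0100 → (1.753,2.000)–(2.000,1.826)
cell (1,2): code 1110 → (1.000,2.678)–(1.753,2.000)
cell (1,5): code 1101 → (1.282,6.000)–(1.000,5.626)
cell (1,6): code 1000 → (2.000,6.482)–(1.282,6.000)
cell (2,1): code 0110 → (2.000,1.826)–(3.000,1.952)
cell (2,5): code 1011 → (3.000,5.759)–(2.728,6.000)
cell (2,6): code 0001 → (2.728,6.000)–(2.000,6.482)
cell (3,1): code 0010 → (3.000,1.952)–(3.060,2.000)
cell (3,2): code 0011 → (3.060,2.000)–(3.935,3.000)
cell (3,3): code 0011 → (3.935,3.000)–(3.919,4.000)
cell (3,4): code 0011 → (3.919,4.000)–(3.580,5.000)
cell (3,5): code 0001 → (3.580,5.000)–(3.000,5.759)
total: 16 segments, chained into 1 closed loop(s), length Σ = 12.445977

segments=16 loops=1 length=12.446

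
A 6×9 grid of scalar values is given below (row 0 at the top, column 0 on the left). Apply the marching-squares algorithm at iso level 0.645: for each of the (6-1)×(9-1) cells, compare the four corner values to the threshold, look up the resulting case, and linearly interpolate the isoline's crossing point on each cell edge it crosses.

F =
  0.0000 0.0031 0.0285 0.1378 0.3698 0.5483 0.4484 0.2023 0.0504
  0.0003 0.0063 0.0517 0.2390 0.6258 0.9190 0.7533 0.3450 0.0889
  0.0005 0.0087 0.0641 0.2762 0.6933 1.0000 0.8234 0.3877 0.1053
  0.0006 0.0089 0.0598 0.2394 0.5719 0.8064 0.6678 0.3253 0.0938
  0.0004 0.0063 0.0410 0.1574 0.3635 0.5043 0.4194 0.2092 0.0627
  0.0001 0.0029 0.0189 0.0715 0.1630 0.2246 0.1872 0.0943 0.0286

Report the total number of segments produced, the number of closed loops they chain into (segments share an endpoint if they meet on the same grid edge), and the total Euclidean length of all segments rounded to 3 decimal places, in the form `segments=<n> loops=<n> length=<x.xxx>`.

segments=12 loops=1 length=8.961

cell (0,4): code 0100 → (0.261,5.000)–(1.000,4.065)
cell (0,5): code 1100 → (0.645,6.000)–(0.261,5.000)
cell (0,6): code 1000 → (1.000,6.265)–(0.645,6.000)
cell (1,3): code 0100 → (1.284,4.000)–(2.000,3.884)
cell (1,4): code 1110 → (1.000,4.065)–(1.284,4.000)
cell (1,6): code 1001 → (2.000,6.409)–(1.000,6.265)
cell (2,3): code 0010 → (2.000,3.884)–(2.398,4.000)
cell (2,4): code 0111 → (2.398,4.000)–(3.000,4.312)
cell (2,6): code 1001 → (3.000,6.067)–(2.000,6.409)
cell (3,4): code 0010 → (3.000,4.312)–(3.534,5.000)
cell (3,5): code 0011 → (3.534,5.000)–(3.092,6.000)
cell (3,6): code 0001 → (3.092,6.000)–(3.000,6.067)
total: 12 segments, chained into 1 closed loop(s), length Σ = 8.960833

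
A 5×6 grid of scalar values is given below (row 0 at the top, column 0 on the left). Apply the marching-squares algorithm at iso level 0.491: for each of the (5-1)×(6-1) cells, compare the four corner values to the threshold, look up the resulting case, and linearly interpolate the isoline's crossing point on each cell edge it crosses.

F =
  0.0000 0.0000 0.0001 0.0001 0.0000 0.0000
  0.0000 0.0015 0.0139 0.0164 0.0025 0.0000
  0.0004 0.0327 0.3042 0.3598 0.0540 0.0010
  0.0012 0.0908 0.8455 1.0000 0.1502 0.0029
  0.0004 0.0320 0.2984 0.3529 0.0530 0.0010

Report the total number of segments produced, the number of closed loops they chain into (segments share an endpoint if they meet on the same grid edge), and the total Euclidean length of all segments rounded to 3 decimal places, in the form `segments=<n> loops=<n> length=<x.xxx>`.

cell (2,1): code 0100 → (2.345,2.000)–(3.000,1.530)
cell (2,2): code 1100 → (2.205,3.000)–(2.345,2.000)
cell (2,3): code 1000 → (3.000,3.599)–(2.205,3.000)
cell (3,1): code 0010 → (3.000,1.530)–(3.648,2.000)
cell (3,2): code 0011 → (3.648,2.000)–(3.787,3.000)
cell (3,3): code 0001 → (3.787,3.000)–(3.000,3.599)
total: 6 segments, chained into 1 closed loop(s), length Σ = 5.609693

segments=6 loops=1 length=5.610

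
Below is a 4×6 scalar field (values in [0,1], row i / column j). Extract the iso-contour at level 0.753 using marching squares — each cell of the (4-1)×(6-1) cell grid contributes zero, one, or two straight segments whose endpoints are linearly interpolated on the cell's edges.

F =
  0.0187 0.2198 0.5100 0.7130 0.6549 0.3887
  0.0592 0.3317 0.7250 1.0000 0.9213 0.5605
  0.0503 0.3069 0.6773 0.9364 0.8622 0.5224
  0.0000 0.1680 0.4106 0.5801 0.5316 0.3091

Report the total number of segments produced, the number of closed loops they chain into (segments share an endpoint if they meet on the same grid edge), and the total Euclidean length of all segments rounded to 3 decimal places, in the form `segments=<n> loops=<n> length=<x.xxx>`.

segments=8 loops=1 length=7.436

cell (0,2): code 0100 → (0.139,3.000)–(1.000,2.102)
cell (0,3): code 1100 → (0.368,4.000)–(0.139,3.000)
cell (0,4): code 1000 → (1.000,4.466)–(0.368,4.000)
cell (1,2): code 0110 → (1.000,2.102)–(2.000,2.292)
cell (1,4): code 1001 → (2.000,4.321)–(1.000,4.466)
cell (2,2): code 0010 → (2.000,2.292)–(2.515,3.000)
cell (2,3): code 0011 → (2.515,3.000)–(2.330,4.000)
cell (2,4): code 0001 → (2.330,4.000)–(2.000,4.321)
total: 8 segments, chained into 1 closed loop(s), length Σ = 7.436453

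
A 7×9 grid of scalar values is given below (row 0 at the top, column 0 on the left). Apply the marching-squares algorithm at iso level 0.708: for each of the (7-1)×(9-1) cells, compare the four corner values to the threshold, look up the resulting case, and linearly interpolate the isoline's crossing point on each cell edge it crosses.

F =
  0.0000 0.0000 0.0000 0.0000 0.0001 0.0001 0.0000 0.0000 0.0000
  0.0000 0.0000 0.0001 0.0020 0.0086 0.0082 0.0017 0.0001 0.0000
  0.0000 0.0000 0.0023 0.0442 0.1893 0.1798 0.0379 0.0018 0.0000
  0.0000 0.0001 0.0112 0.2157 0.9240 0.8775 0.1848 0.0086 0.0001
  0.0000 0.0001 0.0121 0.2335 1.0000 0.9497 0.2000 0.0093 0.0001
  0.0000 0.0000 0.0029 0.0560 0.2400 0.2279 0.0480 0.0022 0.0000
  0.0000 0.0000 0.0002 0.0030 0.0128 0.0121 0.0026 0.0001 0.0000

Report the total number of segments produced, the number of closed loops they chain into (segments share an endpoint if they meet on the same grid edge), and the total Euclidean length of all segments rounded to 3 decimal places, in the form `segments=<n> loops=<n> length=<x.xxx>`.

segments=8 loops=1 length=5.783

cell (2,3): code 0100 → (2.706,4.000)–(3.000,3.695)
cell (2,4): code 1100 → (2.757,5.000)–(2.706,4.000)
cell (2,5): code 1000 → (3.000,5.245)–(2.757,5.000)
cell (3,3): code 0110 → (3.000,3.695)–(4.000,3.619)
cell (3,5): code 1001 → (4.000,5.322)–(3.000,5.245)
cell (4,3): code 0010 → (4.000,3.619)–(4.384,4.000)
cell (4,4): code 0011 → (4.384,4.000)–(4.335,5.000)
cell (4,5): code 0001 → (4.335,5.000)–(4.000,5.322)
total: 8 segments, chained into 1 closed loop(s), length Σ = 5.782713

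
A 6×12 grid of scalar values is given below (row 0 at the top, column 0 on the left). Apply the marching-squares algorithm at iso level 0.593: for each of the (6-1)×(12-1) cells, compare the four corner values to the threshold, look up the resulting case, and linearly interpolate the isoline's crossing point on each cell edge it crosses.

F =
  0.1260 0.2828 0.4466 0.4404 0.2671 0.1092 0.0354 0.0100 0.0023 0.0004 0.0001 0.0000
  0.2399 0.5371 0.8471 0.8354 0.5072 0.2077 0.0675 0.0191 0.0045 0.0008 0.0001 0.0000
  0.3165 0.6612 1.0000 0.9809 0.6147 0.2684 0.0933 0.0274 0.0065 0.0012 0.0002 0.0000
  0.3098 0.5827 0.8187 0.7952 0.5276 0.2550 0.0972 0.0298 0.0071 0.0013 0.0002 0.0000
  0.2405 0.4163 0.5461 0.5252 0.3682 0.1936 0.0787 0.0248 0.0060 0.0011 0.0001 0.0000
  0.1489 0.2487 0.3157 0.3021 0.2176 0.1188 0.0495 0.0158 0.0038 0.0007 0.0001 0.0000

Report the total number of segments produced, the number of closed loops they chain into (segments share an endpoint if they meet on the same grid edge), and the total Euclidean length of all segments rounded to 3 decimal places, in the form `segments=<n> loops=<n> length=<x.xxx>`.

segments=14 loops=1 length=10.525

cell (0,1): code 0100 → (0.366,2.000)–(1.000,1.180)
cell (0,2): code 1100 → (0.386,3.000)–(0.366,2.000)
cell (0,3): code 1000 → (1.000,3.739)–(0.386,3.000)
cell (1,0): code 0100 → (1.450,1.000)–(2.000,0.802)
cell (1,1): code 1110 → (1.000,1.180)–(1.450,1.000)
cell (1,3): code 1101 → (1.798,4.000)–(1.000,3.739)
cell (1,4): code 1000 → (2.000,4.063)–(1.798,4.000)
cell (2,0): code 0010 → (2.000,0.802)–(2.869,1.000)
cell (2,1): code 0111 → (2.869,1.000)–(3.000,1.044)
cell (2,3): code 1011 → (3.000,3.756)–(2.249,4.000)
cell (2,4): code 0001 → (2.249,4.000)–(2.000,4.063)
cell (3,1): code 0010 → (3.000,1.044)–(3.828,2.000)
cell (3,2): code 0011 → (3.828,2.000)–(3.749,3.000)
cell (3,3): code 0001 → (3.749,3.000)–(3.000,3.756)
total: 14 segments, chained into 1 closed loop(s), length Σ = 10.525287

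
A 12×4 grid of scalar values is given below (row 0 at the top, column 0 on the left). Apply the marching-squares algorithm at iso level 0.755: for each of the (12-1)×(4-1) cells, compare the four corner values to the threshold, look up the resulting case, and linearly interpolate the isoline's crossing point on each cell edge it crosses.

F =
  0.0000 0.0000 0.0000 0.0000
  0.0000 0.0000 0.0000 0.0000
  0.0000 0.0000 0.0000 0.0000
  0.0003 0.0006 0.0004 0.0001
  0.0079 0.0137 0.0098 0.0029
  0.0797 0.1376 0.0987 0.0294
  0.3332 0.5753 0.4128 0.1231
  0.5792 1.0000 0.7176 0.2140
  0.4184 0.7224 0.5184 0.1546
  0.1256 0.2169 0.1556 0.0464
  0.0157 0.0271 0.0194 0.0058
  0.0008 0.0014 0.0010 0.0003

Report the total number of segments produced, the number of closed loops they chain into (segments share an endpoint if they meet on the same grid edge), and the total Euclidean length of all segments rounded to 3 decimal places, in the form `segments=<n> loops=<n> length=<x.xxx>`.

segments=4 loops=1 length=4.156

cell (6,0): code 0100 → (6.423,1.000)–(7.000,0.418)
cell (6,1): code 1000 → (7.000,1.868)–(6.423,1.000)
cell (7,0): code 0010 → (7.000,0.418)–(7.883,1.000)
cell (7,1): code 0001 → (7.883,1.000)–(7.000,1.868)
total: 4 segments, chained into 1 closed loop(s), length Σ = 4.156353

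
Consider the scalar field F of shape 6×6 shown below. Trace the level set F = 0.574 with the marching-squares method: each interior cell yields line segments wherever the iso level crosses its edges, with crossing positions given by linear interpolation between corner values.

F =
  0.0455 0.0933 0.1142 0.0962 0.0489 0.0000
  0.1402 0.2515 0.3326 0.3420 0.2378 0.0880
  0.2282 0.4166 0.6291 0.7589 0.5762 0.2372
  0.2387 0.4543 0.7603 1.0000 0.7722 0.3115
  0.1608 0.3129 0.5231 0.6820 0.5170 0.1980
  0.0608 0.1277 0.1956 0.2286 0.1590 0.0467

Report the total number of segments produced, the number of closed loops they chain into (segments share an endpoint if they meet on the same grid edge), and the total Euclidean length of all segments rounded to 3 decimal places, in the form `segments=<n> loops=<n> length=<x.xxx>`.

cell (1,1): code 0100 → (1.814,2.000)–(2.000,1.741)
cell (1,2): code 1100 → (1.556,3.000)–(1.814,2.000)
cell (1,3): code 1100 → (1.993,4.000)–(1.556,3.000)
cell (1,4): code 1000 → (2.000,4.006)–(1.993,4.000)
cell (2,1): code 0110 → (2.000,1.741)–(3.000,1.391)
cell (2,4): code 1001 → (3.000,4.430)–(2.000,4.006)
cell (3,1): code 0010 → (3.000,1.391)–(3.785,2.000)
cell (3,2): code 0111 → (3.785,2.000)–(4.000,2.320)
cell (3,3): code 1011 → (4.000,3.655)–(3.777,4.000)
cell (3,4): code 0001 → (3.777,4.000)–(3.000,4.430)
cell (4,2): code 0010 → (4.000,2.320)–(4.238,3.000)
cell (4,3): code 0001 → (4.238,3.000)–(4.000,3.655)
total: 12 segments, chained into 1 closed loop(s), length Σ = 8.692844

segments=12 loops=1 length=8.693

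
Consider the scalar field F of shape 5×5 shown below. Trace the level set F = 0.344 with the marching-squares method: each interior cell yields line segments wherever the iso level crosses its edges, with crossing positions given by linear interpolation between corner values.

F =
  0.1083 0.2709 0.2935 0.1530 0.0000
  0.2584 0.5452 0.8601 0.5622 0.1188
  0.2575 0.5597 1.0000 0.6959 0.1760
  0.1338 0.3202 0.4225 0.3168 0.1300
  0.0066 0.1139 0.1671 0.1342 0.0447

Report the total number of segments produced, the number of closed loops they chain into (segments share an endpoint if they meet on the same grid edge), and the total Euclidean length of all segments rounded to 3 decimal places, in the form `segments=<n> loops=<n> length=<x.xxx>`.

cell (0,0): code 0100 → (0.266,1.000)–(1.000,0.298)
cell (0,1): code 1100 → (0.089,2.000)–(0.266,1.000)
cell (0,2): code 1100 → (0.467,3.000)–(0.089,2.000)
cell (0,3): code 1000 → (1.000,3.492)–(0.467,3.000)
cell (1,0): code 0110 → (1.000,0.298)–(2.000,0.286)
cell (1,3): code 1001 → (2.000,3.677)–(1.000,3.492)
cell (2,0): code 0010 → (2.000,0.286)–(2.901,1.000)
cell (2,1): code 0111 → (2.901,1.000)–(3.000,1.233)
cell (2,2): code 1011 → (3.000,2.743)–(2.928,3.000)
cell (2,3): code 0001 → (2.928,3.000)–(2.000,3.677)
cell (3,1): code 0010 → (3.000,1.233)–(3.307,2.000)
cell (3,2): code 0001 → (3.307,2.000)–(3.000,2.743)
total: 12 segments, chained into 1 closed loop(s), length Σ = 10.290619

segments=12 loops=1 length=10.291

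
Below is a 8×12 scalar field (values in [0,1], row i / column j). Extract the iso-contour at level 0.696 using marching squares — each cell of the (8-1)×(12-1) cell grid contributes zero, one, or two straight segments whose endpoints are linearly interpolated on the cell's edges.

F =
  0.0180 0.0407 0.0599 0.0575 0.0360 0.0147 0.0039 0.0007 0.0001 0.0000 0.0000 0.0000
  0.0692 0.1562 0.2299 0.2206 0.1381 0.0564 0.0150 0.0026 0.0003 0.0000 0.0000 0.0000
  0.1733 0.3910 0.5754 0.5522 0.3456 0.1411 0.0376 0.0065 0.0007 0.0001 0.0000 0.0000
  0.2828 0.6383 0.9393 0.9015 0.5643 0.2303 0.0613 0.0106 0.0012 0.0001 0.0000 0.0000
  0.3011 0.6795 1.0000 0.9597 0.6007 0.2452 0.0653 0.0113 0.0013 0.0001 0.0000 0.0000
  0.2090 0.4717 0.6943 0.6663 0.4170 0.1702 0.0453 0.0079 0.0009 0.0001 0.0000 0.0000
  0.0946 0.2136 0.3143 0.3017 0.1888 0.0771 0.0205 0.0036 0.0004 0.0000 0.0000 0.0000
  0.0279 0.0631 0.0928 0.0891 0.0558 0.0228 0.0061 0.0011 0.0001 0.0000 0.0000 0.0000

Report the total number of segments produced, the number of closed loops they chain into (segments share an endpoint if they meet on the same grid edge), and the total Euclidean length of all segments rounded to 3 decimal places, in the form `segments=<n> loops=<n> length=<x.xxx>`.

segments=8 loops=1 length=8.456

cell (2,1): code 0100 → (2.331,2.000)–(3.000,1.192)
cell (2,2): code 1100 → (2.412,3.000)–(2.331,2.000)
cell (2,3): code 1000 → (3.000,3.609)–(2.412,3.000)
cell (3,1): code 0110 → (3.000,1.192)–(4.000,1.051)
cell (3,3): code 1001 → (4.000,3.735)–(3.000,3.609)
cell (4,1): code 0010 → (4.000,1.051)–(4.994,2.000)
cell (4,2): code 0011 → (4.994,2.000)–(4.899,3.000)
cell (4,3): code 0001 → (4.899,3.000)–(4.000,3.735)
total: 8 segments, chained into 1 closed loop(s), length Σ = 8.456427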